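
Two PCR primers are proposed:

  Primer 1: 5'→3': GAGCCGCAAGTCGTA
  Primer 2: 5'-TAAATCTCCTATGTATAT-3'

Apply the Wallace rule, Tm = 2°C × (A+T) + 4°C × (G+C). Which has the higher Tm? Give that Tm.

Primer 1, 48°C

Primer 1: A+T=6, G+C=9 → Tm = 2(6)+4(9) = 48°C
Primer 2: A+T=14, G+C=4 → Tm = 2(14)+4(4) = 44°C
48°C vs 44°C → primer 1 is higher.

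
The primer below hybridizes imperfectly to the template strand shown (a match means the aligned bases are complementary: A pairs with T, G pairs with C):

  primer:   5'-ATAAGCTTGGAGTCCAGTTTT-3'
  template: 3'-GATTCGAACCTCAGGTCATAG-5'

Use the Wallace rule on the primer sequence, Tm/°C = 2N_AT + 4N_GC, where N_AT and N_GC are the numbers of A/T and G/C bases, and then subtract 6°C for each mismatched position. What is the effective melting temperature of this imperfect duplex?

Primer base counts: A=5, T=8, G=5, C=3 → A+T=13, G+C=8
Perfect-match Tm = 2(13) + 4(8) = 26 + 32 = 58°C
Mismatches (positions where the bases are not complementary): 3 (at positions 1, 19, 21)
Effective Tm = 58 − 3×6 = 58 − 18 = 40°C

40°C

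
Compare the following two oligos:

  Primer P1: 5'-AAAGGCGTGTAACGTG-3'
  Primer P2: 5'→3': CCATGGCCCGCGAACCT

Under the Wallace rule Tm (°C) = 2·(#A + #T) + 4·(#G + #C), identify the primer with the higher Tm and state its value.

Primer P2, 58°C

Primer P1: A+T=8, G+C=8 → Tm = 2(8)+4(8) = 48°C
Primer P2: A+T=5, G+C=12 → Tm = 2(5)+4(12) = 58°C
48°C vs 58°C → primer P2 is higher.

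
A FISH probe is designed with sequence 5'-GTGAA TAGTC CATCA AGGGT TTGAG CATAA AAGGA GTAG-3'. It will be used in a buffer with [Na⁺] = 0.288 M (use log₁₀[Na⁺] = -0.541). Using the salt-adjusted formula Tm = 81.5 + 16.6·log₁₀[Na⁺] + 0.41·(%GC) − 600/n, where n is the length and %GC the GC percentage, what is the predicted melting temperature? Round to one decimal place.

Length n = 39. Counting bases: A=14, T=9, C=4, G=12
G+C = 16, so %GC = 16/39 × 100 = 41.026%
Salt term: 16.6 × (-0.541) = -8.981
GC term: 0.41 × 41.026 = 16.821; length term: −600/39 = −15.385
Tm = 81.5 + (-8.981) + 16.821 − 15.385 = 73.955 → 74.0°C

74.0°C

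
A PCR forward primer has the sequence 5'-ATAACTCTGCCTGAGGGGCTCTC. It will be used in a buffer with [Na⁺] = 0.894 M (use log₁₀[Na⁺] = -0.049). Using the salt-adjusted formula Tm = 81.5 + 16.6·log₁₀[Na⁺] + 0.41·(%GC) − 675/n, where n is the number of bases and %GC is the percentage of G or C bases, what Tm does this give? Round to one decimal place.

Length n = 23. Counting bases: G=6, C=7, T=6, A=4
G+C = 13, so %GC = 13/23 × 100 = 56.522%
Salt term: 16.6 × (-0.049) = -0.813
GC term: 0.41 × 56.522 = 23.174; length term: −675/23 = −29.348
Tm = 81.5 + (-0.813) + 23.174 − 29.348 = 74.513 → 74.5°C

74.5°C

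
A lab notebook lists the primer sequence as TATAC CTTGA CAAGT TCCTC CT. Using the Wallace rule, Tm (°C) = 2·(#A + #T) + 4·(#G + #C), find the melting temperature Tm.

Scanning the sequence gives T=8, C=7, A=5, G=2.
A+T = 13, G+C = 9
Tm = 2×13 + 4×9 = 62°C

62°C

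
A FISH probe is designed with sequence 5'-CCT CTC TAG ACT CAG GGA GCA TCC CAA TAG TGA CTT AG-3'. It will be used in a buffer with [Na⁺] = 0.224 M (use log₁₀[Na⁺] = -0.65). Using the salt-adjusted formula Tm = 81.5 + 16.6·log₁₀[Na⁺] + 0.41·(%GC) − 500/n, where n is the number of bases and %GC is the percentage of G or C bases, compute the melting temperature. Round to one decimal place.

78.1°C

Length n = 38. Scanning the sequence gives C=11, T=9, A=10, G=8.
G+C = 19, so %GC = 19/38 × 100 = 50%
Salt term: 16.6 × (-0.65) = -10.79
GC term: 0.41 × 50 = 20.5; length term: −500/38 = −13.158
Tm = 81.5 + (-10.79) + 20.5 − 13.158 = 78.052 → 78.1°C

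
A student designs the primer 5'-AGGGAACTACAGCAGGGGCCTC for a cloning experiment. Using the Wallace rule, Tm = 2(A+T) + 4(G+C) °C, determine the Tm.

Scanning the sequence gives C=6, G=8, T=2, A=6.
AT pairs contribute 8, GC pairs contribute 14.
Tm = 4·14 + 2·8 = 56 + 16 = 72°C

72°C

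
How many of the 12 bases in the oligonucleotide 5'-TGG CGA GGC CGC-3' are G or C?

10

Scanning the sequence gives C=4, G=6, T=1, A=1.
Total G or C: 6 + 4 = 10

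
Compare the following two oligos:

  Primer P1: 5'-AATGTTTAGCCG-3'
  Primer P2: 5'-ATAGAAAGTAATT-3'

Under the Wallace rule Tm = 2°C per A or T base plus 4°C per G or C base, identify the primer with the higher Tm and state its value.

Primer P1: A+T=7, G+C=5 → Tm = 2(7)+4(5) = 34°C
Primer P2: A+T=11, G+C=2 → Tm = 2(11)+4(2) = 30°C
34°C vs 30°C → primer P1 is higher.

Primer P1, 34°C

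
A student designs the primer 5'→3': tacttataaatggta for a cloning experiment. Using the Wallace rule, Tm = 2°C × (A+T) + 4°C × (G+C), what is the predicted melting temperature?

Base counts: G=2, A=6, T=6, C=1
So N_AT = 12 and N_GC = 3.
Tm = 4·3 + 2·12 = 12 + 24 = 36°C

36°C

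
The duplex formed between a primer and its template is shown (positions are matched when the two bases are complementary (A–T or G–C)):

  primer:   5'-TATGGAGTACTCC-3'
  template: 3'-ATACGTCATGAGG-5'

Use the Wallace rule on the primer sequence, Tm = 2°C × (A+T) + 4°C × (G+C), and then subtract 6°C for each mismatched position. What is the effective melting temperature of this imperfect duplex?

Primer base counts: A=3, T=4, G=3, C=3 → A+T=7, G+C=6
Perfect-match Tm = 2(7) + 4(6) = 14 + 24 = 38°C
Mismatches (positions where the bases are not complementary): 1 (at position 5)
Effective Tm = 38 − 1×6 = 38 − 6 = 32°C

32°C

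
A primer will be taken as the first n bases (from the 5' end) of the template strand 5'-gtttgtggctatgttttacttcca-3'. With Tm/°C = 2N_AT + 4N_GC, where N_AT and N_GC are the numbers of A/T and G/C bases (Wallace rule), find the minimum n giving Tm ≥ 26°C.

n = 9

First 8 bases: GTTTGTGG → Tm = 24°C (< 26°C)
First 9 bases: GTTTGTGGC → Tm = 28°C (≥ 26°C)
Since every base adds ≥2°C, Tm only increases with n, so the threshold is first crossed at n = 9.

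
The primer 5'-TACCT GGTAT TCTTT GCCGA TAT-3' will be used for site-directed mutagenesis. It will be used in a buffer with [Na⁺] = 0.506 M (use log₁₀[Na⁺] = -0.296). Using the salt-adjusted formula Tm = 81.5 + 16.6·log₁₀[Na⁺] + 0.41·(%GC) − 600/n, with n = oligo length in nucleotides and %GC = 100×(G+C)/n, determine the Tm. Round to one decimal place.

66.5°C

Length n = 23. Base counts: A=4, T=10, C=5, G=4
G+C = 9, so %GC = 9/23 × 100 = 39.13%
Salt term: 16.6 × (-0.296) = -4.914
GC term: 0.41 × 39.13 = 16.043; length term: −600/23 = −26.087
Tm = 81.5 + (-4.914) + 16.043 − 26.087 = 66.542 → 66.5°C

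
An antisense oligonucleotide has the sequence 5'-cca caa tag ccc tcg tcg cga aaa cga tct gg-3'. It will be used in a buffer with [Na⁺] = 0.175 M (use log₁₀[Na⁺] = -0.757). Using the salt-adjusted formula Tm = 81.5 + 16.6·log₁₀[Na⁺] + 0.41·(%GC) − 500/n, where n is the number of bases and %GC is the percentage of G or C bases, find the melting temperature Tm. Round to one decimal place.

Length n = 32. Base counts: G=7, T=5, C=11, A=9
G+C = 18, so %GC = 18/32 × 100 = 56.25%
Salt term: 16.6 × (-0.757) = -12.566
GC term: 0.41 × 56.25 = 23.062; length term: −500/32 = −15.625
Tm = 81.5 + (-12.566) + 23.062 − 15.625 = 76.371 → 76.4°C

76.4°C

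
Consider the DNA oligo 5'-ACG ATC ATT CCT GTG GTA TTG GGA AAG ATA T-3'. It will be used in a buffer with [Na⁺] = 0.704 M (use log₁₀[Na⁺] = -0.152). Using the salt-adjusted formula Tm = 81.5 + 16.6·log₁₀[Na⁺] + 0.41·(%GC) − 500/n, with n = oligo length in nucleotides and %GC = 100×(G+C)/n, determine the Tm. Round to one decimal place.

Length n = 31. Counting bases: A=9, T=10, G=8, C=4
G+C = 12, so %GC = 12/31 × 100 = 38.71%
Salt term: 16.6 × (-0.152) = -2.523
GC term: 0.41 × 38.71 = 15.871; length term: −500/31 = −16.129
Tm = 81.5 + (-2.523) + 15.871 − 16.129 = 78.719 → 78.7°C

78.7°C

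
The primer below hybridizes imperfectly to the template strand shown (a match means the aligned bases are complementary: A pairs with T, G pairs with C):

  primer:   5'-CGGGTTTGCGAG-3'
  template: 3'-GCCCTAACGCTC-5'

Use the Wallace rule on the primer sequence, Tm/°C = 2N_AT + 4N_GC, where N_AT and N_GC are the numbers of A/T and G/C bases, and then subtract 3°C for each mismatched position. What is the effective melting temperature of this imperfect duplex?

Primer base counts: A=1, T=3, G=6, C=2 → A+T=4, G+C=8
Perfect-match Tm = 2(4) + 4(8) = 8 + 32 = 40°C
Mismatches (positions where the bases are not complementary): 1 (at position 5)
Effective Tm = 40 − 1×3 = 40 − 3 = 37°C

37°C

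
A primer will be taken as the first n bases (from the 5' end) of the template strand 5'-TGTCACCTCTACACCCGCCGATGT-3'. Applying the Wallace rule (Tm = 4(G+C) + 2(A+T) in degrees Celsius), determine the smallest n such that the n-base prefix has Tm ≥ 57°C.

First 17 bases: TGTCACCTCTACACCCG → Tm = 54°C (< 57°C)
First 18 bases: TGTCACCTCTACACCCGC → Tm = 58°C (≥ 57°C)
Since every base adds ≥2°C, Tm only increases with n, so the threshold is first crossed at n = 18.

n = 18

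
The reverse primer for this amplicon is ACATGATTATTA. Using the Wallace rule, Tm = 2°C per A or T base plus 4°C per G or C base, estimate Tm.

28°C

Counting bases: T=5, G=1, C=1, A=5
AT pairs contribute 10, GC pairs contribute 2.
Tm = 4·2 + 2·10 = 8 + 20 = 28°C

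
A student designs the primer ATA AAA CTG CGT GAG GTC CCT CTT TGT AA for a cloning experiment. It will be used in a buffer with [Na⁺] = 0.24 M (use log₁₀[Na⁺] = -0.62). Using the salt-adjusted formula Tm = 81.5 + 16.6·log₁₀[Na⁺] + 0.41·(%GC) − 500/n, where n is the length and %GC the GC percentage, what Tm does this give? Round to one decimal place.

70.9°C

Length n = 29. Counting bases: C=6, G=6, A=8, T=9
G+C = 12, so %GC = 12/29 × 100 = 41.379%
Salt term: 16.6 × (-0.62) = -10.292
GC term: 0.41 × 41.379 = 16.965; length term: −500/29 = −17.241
Tm = 81.5 + (-10.292) + 16.965 − 17.241 = 70.932 → 70.9°C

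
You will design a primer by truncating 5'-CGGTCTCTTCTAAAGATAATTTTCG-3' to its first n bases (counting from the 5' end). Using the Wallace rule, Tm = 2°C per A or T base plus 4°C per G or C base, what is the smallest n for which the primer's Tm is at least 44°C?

n = 15

First 14 bases: CGGTCTCTTCTAAA → Tm = 40°C (< 44°C)
First 15 bases: CGGTCTCTTCTAAAG → Tm = 44°C (≥ 44°C)
Since every base adds ≥2°C, Tm only increases with n, so the threshold is first crossed at n = 15.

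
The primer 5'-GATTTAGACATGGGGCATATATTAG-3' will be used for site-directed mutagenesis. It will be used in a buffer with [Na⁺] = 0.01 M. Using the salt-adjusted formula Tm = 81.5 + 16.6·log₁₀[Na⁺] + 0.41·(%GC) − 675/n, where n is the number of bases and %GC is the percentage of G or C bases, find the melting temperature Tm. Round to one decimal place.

36.1°C

Length n = 25. A=8, G=7, C=2, T=8
G+C = 9, so %GC = 9/25 × 100 = 36%
Salt term: 16.6 × (-2) = -33.2
GC term: 0.41 × 36 = 14.76; length term: −675/25 = −27
Tm = 81.5 + (-33.2) + 14.76 − 27 = 36.06 → 36.1°C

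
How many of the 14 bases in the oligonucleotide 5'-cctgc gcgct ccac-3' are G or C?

11

Scanning the sequence gives G=3, C=8, T=2, A=1.
G+C = 3 + 8 = 11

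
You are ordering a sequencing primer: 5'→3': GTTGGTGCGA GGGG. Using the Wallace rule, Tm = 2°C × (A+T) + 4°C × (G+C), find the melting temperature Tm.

T=3, G=9, A=1, C=1
A+T = 4, G+C = 10
Tm = 2×4 + 4×10 = 48°C

48°C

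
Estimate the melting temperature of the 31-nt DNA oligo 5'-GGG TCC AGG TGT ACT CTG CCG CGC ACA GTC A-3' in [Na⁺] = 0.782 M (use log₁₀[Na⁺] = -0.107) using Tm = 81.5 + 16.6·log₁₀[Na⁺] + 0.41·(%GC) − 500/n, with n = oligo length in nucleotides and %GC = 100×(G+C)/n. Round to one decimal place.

Length n = 31. Base counts: T=6, A=5, G=10, C=10
G+C = 20, so %GC = 20/31 × 100 = 64.516%
Salt term: 16.6 × (-0.107) = -1.776
GC term: 0.41 × 64.516 = 26.452; length term: −500/31 = −16.129
Tm = 81.5 + (-1.776) + 26.452 − 16.129 = 90.047 → 90.0°C

90.0°C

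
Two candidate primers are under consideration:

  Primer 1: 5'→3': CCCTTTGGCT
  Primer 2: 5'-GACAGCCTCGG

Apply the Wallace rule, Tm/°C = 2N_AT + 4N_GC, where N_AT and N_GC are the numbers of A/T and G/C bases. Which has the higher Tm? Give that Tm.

Primer 2, 38°C

Primer 1: A+T=4, G+C=6 → Tm = 2(4)+4(6) = 32°C
Primer 2: A+T=3, G+C=8 → Tm = 2(3)+4(8) = 38°C
32°C vs 38°C → primer 2 is higher.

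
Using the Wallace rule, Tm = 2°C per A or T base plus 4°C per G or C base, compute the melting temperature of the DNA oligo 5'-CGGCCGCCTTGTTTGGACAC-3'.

Scanning the sequence gives C=7, A=2, T=5, G=6.
So N_AT = 7 and N_GC = 13.
Tm = 2(7) + 4(13) = 14 + 52 = 66°C

66°C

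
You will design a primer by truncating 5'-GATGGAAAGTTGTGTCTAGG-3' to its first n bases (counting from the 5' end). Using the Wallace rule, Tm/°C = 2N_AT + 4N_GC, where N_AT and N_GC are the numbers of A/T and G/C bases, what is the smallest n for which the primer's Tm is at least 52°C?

First 18 bases: GATGGAAAGTTGTGTCTA → Tm = 50°C (< 52°C)
First 19 bases: GATGGAAAGTTGTGTCTAG → Tm = 54°C (≥ 52°C)
Each additional base adds 2°C (A/T) or 4°C (G/C), so Tm is non-decreasing in n; n = 19 is the first length to reach 52°C.

n = 19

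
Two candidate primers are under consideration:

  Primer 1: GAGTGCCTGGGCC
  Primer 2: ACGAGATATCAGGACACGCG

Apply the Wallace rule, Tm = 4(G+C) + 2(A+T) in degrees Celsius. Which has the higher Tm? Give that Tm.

Primer 2, 62°C

Primer 1: A+T=3, G+C=10 → Tm = 2(3)+4(10) = 46°C
Primer 2: A+T=9, G+C=11 → Tm = 2(9)+4(11) = 62°C
46°C vs 62°C → primer 2 is higher.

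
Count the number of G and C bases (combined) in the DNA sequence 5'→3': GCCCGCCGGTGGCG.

T=1, C=6, A=0, G=7
Total G or C: 7 + 6 = 13

13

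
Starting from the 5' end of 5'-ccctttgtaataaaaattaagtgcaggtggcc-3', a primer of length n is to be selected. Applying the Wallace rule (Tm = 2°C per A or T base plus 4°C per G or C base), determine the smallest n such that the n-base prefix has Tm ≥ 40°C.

n = 16

First 15 bases: CCCTTTGTAATAAAA → Tm = 38°C (< 40°C)
First 16 bases: CCCTTTGTAATAAAAA → Tm = 40°C (≥ 40°C)
Since every base adds ≥2°C, Tm only increases with n, so the threshold is first crossed at n = 16.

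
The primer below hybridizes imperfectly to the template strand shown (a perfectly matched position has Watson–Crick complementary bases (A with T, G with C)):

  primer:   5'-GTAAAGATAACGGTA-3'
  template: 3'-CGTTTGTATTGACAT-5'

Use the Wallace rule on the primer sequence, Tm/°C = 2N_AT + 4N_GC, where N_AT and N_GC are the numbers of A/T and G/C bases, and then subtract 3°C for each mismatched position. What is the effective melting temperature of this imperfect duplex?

31°C

Primer base counts: A=7, T=3, G=4, C=1 → A+T=10, G+C=5
Perfect-match Tm = 2(10) + 4(5) = 20 + 20 = 40°C
Mismatches (positions where the bases are not complementary): 3 (at positions 2, 6, 12)
Effective Tm = 40 − 3×3 = 40 − 9 = 31°C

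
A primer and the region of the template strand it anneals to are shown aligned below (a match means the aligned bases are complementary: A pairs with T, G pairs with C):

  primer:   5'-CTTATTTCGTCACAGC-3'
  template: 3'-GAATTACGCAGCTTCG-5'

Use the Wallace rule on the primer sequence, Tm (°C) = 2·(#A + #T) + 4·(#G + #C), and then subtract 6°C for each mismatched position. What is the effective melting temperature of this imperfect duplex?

Primer base counts: A=3, T=6, G=2, C=5 → A+T=9, G+C=7
Perfect-match Tm = 2(9) + 4(7) = 18 + 28 = 46°C
Mismatches (positions where the bases are not complementary): 4 (at positions 5, 7, 12, 13)
Effective Tm = 46 − 4×6 = 46 − 24 = 22°C

22°C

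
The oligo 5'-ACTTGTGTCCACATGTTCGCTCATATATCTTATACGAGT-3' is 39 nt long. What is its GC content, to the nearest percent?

38%

Base counts: G=6, T=15, A=9, C=9
G+C = 6 + 9 = 15 out of 39 bases
%GC = 15/39 × 100 = 38.46% ≈ 38%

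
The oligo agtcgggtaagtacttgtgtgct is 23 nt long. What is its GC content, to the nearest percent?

G=8, C=3, T=8, A=4
G+C = 8 + 3 = 11 out of 23 bases
%GC = 11/23 × 100 = 47.83% ≈ 48%

48%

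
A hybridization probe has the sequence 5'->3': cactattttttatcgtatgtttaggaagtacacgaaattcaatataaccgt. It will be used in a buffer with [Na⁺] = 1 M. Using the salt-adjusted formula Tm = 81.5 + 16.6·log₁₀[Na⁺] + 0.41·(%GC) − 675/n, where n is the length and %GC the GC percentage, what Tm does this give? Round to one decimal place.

80.3°C

Length n = 51. C=8, G=7, T=19, A=17
G+C = 15, so %GC = 15/51 × 100 = 29.412%
Salt term: 16.6 × (0) = 0
GC term: 0.41 × 29.412 = 12.059; length term: −675/51 = −13.235
Tm = 81.5 + (0) + 12.059 − 13.235 = 80.324 → 80.3°C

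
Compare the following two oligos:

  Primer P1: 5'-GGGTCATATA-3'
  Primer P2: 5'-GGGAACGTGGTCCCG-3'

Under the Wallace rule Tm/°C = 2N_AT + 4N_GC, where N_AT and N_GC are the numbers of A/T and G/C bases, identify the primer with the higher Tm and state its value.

Primer P2, 52°C

Primer P1: A+T=6, G+C=4 → Tm = 2(6)+4(4) = 28°C
Primer P2: A+T=4, G+C=11 → Tm = 2(4)+4(11) = 52°C
28°C vs 52°C → primer P2 is higher.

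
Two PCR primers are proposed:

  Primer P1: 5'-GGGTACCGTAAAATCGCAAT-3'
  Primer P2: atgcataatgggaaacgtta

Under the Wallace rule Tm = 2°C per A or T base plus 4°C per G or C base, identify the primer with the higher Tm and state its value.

Primer P1, 58°C

Primer P1: A+T=11, G+C=9 → Tm = 2(11)+4(9) = 58°C
Primer P2: A+T=13, G+C=7 → Tm = 2(13)+4(7) = 54°C
58°C vs 54°C → primer P1 is higher.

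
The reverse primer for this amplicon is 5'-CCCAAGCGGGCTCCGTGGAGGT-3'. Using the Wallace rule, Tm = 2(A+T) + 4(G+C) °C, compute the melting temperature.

Scanning the sequence gives G=9, A=3, T=3, C=7.
So N_AT = 6 and N_GC = 16.
Tm = 4·16 + 2·6 = 64 + 12 = 76°C

76°C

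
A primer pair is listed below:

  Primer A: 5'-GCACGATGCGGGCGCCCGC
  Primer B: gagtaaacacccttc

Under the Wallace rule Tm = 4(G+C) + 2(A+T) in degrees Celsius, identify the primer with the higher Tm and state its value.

Primer A, 70°C

Primer A: A+T=3, G+C=16 → Tm = 2(3)+4(16) = 70°C
Primer B: A+T=8, G+C=7 → Tm = 2(8)+4(7) = 44°C
70°C vs 44°C → primer A is higher.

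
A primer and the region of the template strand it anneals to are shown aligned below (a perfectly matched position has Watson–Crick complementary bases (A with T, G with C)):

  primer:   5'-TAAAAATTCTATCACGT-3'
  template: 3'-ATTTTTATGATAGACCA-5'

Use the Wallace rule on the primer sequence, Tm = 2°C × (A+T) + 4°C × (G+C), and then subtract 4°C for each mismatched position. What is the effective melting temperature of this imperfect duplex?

30°C

Primer base counts: A=7, T=6, G=1, C=3 → A+T=13, G+C=4
Perfect-match Tm = 2(13) + 4(4) = 26 + 16 = 42°C
Mismatches (positions where the bases are not complementary): 3 (at positions 8, 14, 15)
Effective Tm = 42 − 3×4 = 42 − 12 = 30°C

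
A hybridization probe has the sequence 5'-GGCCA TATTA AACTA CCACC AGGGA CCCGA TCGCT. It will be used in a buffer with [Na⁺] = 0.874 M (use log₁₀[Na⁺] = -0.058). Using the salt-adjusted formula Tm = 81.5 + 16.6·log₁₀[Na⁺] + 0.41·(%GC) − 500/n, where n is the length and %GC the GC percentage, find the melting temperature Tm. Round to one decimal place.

88.5°C

Length n = 35. G=7, T=6, A=10, C=12
G+C = 19, so %GC = 19/35 × 100 = 54.286%
Salt term: 16.6 × (-0.058) = -0.963
GC term: 0.41 × 54.286 = 22.257; length term: −500/35 = −14.286
Tm = 81.5 + (-0.963) + 22.257 − 14.286 = 88.508 → 88.5°C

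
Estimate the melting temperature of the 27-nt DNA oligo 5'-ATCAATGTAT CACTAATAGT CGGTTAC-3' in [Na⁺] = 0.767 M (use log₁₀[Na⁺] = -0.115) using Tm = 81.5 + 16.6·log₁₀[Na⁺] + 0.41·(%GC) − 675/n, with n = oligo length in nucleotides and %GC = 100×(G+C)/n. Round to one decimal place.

Length n = 27. Counting bases: G=4, C=5, T=9, A=9
G+C = 9, so %GC = 9/27 × 100 = 33.333%
Salt term: 16.6 × (-0.115) = -1.909
GC term: 0.41 × 33.333 = 13.667; length term: −675/27 = −25
Tm = 81.5 + (-1.909) + 13.667 − 25 = 68.258 → 68.3°C

68.3°C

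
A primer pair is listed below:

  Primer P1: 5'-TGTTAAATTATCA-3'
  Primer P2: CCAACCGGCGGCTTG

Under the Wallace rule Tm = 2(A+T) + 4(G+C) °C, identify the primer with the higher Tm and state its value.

Primer P2, 52°C

Primer P1: A+T=11, G+C=2 → Tm = 2(11)+4(2) = 30°C
Primer P2: A+T=4, G+C=11 → Tm = 2(4)+4(11) = 52°C
30°C vs 52°C → primer P2 is higher.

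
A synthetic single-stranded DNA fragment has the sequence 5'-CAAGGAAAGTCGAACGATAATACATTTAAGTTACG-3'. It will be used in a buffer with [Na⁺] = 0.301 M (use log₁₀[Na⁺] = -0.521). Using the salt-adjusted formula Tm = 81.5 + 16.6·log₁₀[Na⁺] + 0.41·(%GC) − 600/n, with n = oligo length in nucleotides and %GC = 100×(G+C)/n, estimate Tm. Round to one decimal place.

69.8°C

Length n = 35. Base counts: T=8, C=5, G=7, A=15
G+C = 12, so %GC = 12/35 × 100 = 34.286%
Salt term: 16.6 × (-0.521) = -8.649
GC term: 0.41 × 34.286 = 14.057; length term: −600/35 = −17.143
Tm = 81.5 + (-8.649) + 14.057 − 17.143 = 69.765 → 69.8°C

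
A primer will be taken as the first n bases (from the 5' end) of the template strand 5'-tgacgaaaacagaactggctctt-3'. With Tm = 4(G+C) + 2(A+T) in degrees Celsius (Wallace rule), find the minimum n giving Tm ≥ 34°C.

First 11 bases: TGACGAAAACA → Tm = 30°C (< 34°C)
First 12 bases: TGACGAAAACAG → Tm = 34°C (≥ 34°C)
Each additional base adds 2°C (A/T) or 4°C (G/C), so Tm is non-decreasing in n; n = 12 is the first length to reach 34°C.

n = 12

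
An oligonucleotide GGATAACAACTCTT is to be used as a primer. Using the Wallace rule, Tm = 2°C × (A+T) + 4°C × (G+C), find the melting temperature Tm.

Scanning the sequence gives C=3, T=4, G=2, A=5.
So N_AT = 9 and N_GC = 5.
Tm = 2(9) + 4(5) = 18 + 20 = 38°C

38°C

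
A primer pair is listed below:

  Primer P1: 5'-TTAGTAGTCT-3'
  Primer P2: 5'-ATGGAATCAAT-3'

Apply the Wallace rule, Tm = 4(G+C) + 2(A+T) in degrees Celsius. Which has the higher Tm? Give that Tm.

Primer P1: A+T=7, G+C=3 → Tm = 2(7)+4(3) = 26°C
Primer P2: A+T=8, G+C=3 → Tm = 2(8)+4(3) = 28°C
26°C vs 28°C → primer P2 is higher.

Primer P2, 28°C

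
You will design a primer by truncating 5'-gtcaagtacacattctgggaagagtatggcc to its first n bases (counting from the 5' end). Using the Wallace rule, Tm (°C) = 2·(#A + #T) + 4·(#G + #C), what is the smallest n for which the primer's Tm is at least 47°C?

n = 17

First 16 bases: GTCAAGTACACATTCT → Tm = 44°C (< 47°C)
First 17 bases: GTCAAGTACACATTCTG → Tm = 48°C (≥ 47°C)
Since every base adds ≥2°C, Tm only increases with n, so the threshold is first crossed at n = 17.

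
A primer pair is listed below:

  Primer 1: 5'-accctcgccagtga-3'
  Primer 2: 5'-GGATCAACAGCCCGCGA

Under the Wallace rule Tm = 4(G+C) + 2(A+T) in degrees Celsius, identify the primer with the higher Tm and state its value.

Primer 1: A+T=5, G+C=9 → Tm = 2(5)+4(9) = 46°C
Primer 2: A+T=6, G+C=11 → Tm = 2(6)+4(11) = 56°C
46°C vs 56°C → primer 2 is higher.

Primer 2, 56°C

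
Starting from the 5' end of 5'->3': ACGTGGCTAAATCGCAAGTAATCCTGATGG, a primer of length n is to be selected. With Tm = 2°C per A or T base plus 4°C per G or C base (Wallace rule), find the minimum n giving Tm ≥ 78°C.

First 26 bases: ACGTGGCTAAATCGCAAGTAATCCTG → Tm = 76°C (< 78°C)
First 27 bases: ACGTGGCTAAATCGCAAGTAATCCTGA → Tm = 78°C (≥ 78°C)
Each additional base adds 2°C (A/T) or 4°C (G/C), so Tm is non-decreasing in n; n = 27 is the first length to reach 78°C.

n = 27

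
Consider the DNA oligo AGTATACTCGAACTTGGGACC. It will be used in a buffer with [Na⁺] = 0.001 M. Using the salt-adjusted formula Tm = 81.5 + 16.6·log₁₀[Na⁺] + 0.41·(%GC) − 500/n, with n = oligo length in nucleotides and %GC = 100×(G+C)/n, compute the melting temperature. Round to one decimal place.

Length n = 21. Base counts: T=5, C=5, G=5, A=6
G+C = 10, so %GC = 10/21 × 100 = 47.619%
Salt term: 16.6 × (-3) = -49.8
GC term: 0.41 × 47.619 = 19.524; length term: −500/21 = −23.81
Tm = 81.5 + (-49.8) + 19.524 − 23.81 = 27.414 → 27.4°C

27.4°C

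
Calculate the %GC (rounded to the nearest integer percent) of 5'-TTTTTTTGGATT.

17%

T=9, A=1, C=0, G=2
G+C = 2 + 0 = 2 out of 12 bases
%GC = 2/12 × 100 = 16.67% ≈ 17%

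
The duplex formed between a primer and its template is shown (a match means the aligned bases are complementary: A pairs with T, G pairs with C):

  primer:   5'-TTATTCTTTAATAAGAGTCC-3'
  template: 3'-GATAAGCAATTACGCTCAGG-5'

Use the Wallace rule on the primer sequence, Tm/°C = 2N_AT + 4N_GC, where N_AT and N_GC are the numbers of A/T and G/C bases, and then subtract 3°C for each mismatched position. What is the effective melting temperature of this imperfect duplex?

Primer base counts: A=6, T=9, G=2, C=3 → A+T=15, G+C=5
Perfect-match Tm = 2(15) + 4(5) = 30 + 20 = 50°C
Mismatches (positions where the bases are not complementary): 4 (at positions 1, 7, 13, 14)
Effective Tm = 50 − 4×3 = 50 − 12 = 38°C

38°C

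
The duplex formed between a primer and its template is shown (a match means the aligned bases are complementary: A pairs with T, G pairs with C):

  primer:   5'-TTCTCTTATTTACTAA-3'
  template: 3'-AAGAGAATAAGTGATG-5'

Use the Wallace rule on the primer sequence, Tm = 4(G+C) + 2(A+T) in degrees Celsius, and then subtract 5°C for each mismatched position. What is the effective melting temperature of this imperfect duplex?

Primer base counts: A=4, T=9, G=0, C=3 → A+T=13, G+C=3
Perfect-match Tm = 2(13) + 4(3) = 26 + 12 = 38°C
Mismatches (positions where the bases are not complementary): 2 (at positions 11, 16)
Effective Tm = 38 − 2×5 = 38 − 10 = 28°C

28°C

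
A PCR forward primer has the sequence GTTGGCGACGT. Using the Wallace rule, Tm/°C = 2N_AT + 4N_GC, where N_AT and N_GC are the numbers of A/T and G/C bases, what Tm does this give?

36°C

Base counts: C=2, A=1, G=5, T=3
AT pairs contribute 4, GC pairs contribute 7.
Tm = 2×4 + 4×7 = 36°C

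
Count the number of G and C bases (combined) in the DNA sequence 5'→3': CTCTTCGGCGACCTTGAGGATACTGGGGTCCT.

19

Scanning the sequence gives T=9, A=4, G=10, C=9.
G+C = 10 + 9 = 19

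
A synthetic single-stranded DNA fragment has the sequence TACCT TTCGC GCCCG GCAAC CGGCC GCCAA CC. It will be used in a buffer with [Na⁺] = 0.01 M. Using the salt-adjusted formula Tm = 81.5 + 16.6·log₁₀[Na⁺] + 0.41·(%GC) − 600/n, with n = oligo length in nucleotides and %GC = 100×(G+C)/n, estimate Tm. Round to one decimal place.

59.0°C

Length n = 32. Base counts: G=7, C=16, A=5, T=4
G+C = 23, so %GC = 23/32 × 100 = 71.875%
Salt term: 16.6 × (-2) = -33.2
GC term: 0.41 × 71.875 = 29.469; length term: −600/32 = −18.75
Tm = 81.5 + (-33.2) + 29.469 − 18.75 = 59.019 → 59.0°C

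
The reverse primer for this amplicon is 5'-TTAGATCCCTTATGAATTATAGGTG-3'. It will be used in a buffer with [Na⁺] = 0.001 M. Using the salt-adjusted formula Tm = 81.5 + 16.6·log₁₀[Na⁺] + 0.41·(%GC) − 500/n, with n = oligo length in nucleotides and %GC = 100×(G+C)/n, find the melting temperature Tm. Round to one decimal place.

Length n = 25. Scanning the sequence gives C=3, A=7, G=5, T=10.
G+C = 8, so %GC = 8/25 × 100 = 32%
Salt term: 16.6 × (-3) = -49.8
GC term: 0.41 × 32 = 13.12; length term: −500/25 = −20
Tm = 81.5 + (-49.8) + 13.12 − 20 = 24.82 → 24.8°C

24.8°C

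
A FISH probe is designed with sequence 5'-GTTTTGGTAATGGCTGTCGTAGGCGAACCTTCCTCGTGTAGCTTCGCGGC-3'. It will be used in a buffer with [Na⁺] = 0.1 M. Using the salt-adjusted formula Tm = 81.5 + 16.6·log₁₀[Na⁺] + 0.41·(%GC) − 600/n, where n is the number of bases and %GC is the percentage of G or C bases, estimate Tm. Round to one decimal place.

75.9°C

Length n = 50. Scanning the sequence gives G=16, T=16, A=6, C=12.
G+C = 28, so %GC = 28/50 × 100 = 56%
Salt term: 16.6 × (-1) = -16.6
GC term: 0.41 × 56 = 22.96; length term: −600/50 = −12
Tm = 81.5 + (-16.6) + 22.96 − 12 = 75.86 → 75.9°C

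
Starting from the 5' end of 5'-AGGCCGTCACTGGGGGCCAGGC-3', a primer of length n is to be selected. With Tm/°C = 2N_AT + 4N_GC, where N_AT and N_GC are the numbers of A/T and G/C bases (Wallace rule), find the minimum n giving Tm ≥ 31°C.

First 9 bases: AGGCCGTCA → Tm = 30°C (< 31°C)
First 10 bases: AGGCCGTCAC → Tm = 34°C (≥ 31°C)
Since every base adds ≥2°C, Tm only increases with n, so the threshold is first crossed at n = 10.

n = 10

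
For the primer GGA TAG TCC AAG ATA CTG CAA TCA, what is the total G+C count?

Scanning the sequence gives T=5, C=5, A=9, G=5.
Total G or C: 5 + 5 = 10

10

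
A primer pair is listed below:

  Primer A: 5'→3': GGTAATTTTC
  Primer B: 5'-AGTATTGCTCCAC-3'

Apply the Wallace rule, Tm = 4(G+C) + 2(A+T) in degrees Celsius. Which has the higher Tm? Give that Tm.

Primer A: A+T=7, G+C=3 → Tm = 2(7)+4(3) = 26°C
Primer B: A+T=7, G+C=6 → Tm = 2(7)+4(6) = 38°C
26°C vs 38°C → primer B is higher.

Primer B, 38°C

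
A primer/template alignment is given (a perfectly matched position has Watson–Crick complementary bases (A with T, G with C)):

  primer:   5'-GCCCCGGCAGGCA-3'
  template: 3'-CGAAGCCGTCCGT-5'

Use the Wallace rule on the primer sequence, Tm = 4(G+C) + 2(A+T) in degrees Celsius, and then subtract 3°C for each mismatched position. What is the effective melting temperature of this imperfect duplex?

42°C

Primer base counts: A=2, T=0, G=5, C=6 → A+T=2, G+C=11
Perfect-match Tm = 2(2) + 4(11) = 4 + 44 = 48°C
Mismatches (positions where the bases are not complementary): 2 (at positions 3, 4)
Effective Tm = 48 − 2×3 = 48 − 6 = 42°C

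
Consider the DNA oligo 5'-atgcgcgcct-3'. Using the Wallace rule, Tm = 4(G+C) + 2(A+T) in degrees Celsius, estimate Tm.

Scanning the sequence gives T=2, A=1, C=4, G=3.
So N_AT = 3 and N_GC = 7.
Tm = 2×3 + 4×7 = 34°C

34°C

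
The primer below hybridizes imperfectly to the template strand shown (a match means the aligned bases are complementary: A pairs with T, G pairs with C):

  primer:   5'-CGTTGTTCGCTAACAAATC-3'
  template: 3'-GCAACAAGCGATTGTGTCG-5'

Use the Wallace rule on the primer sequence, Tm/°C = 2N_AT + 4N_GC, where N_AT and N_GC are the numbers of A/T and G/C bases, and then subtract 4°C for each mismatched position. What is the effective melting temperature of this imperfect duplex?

Primer base counts: A=5, T=6, G=3, C=5 → A+T=11, G+C=8
Perfect-match Tm = 2(11) + 4(8) = 22 + 32 = 54°C
Mismatches (positions where the bases are not complementary): 2 (at positions 16, 18)
Effective Tm = 54 − 2×4 = 54 − 8 = 46°C

46°C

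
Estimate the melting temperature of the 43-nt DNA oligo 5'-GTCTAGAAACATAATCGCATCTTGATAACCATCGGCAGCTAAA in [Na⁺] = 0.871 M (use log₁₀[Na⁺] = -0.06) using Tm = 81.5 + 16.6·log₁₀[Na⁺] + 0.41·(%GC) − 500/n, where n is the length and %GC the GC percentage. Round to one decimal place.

Length n = 43. Counting bases: T=10, C=10, G=7, A=16
G+C = 17, so %GC = 17/43 × 100 = 39.535%
Salt term: 16.6 × (-0.06) = -0.996
GC term: 0.41 × 39.535 = 16.209; length term: −500/43 = −11.628
Tm = 81.5 + (-0.996) + 16.209 − 11.628 = 85.085 → 85.1°C

85.1°C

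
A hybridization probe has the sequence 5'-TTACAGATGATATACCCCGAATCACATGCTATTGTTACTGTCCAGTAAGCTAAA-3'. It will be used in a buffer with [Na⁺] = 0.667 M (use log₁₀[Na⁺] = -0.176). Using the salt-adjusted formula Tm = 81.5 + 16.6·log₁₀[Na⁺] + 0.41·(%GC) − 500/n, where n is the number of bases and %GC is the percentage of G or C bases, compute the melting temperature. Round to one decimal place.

Length n = 54. A=18, C=12, T=16, G=8
G+C = 20, so %GC = 20/54 × 100 = 37.037%
Salt term: 16.6 × (-0.176) = -2.922
GC term: 0.41 × 37.037 = 15.185; length term: −500/54 = −9.259
Tm = 81.5 + (-2.922) + 15.185 − 9.259 = 84.504 → 84.5°C

84.5°C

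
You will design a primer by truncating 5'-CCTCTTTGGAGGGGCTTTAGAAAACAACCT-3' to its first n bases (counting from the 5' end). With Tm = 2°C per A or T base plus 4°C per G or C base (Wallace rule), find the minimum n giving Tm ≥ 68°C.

First 22 bases: CCTCTTTGGAGGGGCTTTAGAA → Tm = 66°C (< 68°C)
First 23 bases: CCTCTTTGGAGGGGCTTTAGAAA → Tm = 68°C (≥ 68°C)
Since every base adds ≥2°C, Tm only increases with n, so the threshold is first crossed at n = 23.

n = 23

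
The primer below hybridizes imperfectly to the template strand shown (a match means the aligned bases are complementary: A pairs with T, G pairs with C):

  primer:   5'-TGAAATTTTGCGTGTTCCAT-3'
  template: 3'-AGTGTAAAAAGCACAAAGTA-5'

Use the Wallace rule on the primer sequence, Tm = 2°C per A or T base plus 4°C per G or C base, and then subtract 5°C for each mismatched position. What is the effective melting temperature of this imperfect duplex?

Primer base counts: A=4, T=9, G=4, C=3 → A+T=13, G+C=7
Perfect-match Tm = 2(13) + 4(7) = 26 + 28 = 54°C
Mismatches (positions where the bases are not complementary): 4 (at positions 2, 4, 10, 17)
Effective Tm = 54 − 4×5 = 54 − 20 = 34°C

34°C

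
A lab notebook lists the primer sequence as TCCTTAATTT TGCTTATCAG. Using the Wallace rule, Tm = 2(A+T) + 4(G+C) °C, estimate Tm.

52°C

Scanning the sequence gives T=10, G=2, C=4, A=4.
A+T = 14, G+C = 6
Tm = 2×14 + 4×6 = 52°C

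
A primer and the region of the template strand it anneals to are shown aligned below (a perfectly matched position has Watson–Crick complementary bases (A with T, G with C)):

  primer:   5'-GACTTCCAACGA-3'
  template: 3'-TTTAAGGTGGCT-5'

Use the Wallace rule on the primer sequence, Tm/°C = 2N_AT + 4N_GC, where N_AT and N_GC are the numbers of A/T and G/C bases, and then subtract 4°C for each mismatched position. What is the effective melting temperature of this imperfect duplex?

24°C

Primer base counts: A=4, T=2, G=2, C=4 → A+T=6, G+C=6
Perfect-match Tm = 2(6) + 4(6) = 12 + 24 = 36°C
Mismatches (positions where the bases are not complementary): 3 (at positions 1, 3, 9)
Effective Tm = 36 − 3×4 = 36 − 12 = 24°C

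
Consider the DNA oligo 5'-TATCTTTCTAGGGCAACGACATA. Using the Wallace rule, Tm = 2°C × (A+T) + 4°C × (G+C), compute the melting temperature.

64°C

Scanning the sequence gives G=4, T=7, A=7, C=5.
So N_AT = 14 and N_GC = 9.
Tm = 4·9 + 2·14 = 36 + 28 = 64°C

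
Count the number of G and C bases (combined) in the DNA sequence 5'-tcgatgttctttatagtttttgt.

Scanning the sequence gives A=3, T=14, G=4, C=2.
Total G or C: 4 + 2 = 6

6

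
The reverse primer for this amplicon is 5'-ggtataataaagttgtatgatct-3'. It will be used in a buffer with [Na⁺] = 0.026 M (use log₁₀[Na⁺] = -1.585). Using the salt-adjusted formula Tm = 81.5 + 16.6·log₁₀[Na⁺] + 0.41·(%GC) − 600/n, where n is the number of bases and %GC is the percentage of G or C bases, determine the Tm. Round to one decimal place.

Length n = 23. Counting bases: T=9, C=1, A=8, G=5
G+C = 6, so %GC = 6/23 × 100 = 26.087%
Salt term: 16.6 × (-1.585) = -26.311
GC term: 0.41 × 26.087 = 10.696; length term: −600/23 = −26.087
Tm = 81.5 + (-26.311) + 10.696 − 26.087 = 39.798 → 39.8°C

39.8°C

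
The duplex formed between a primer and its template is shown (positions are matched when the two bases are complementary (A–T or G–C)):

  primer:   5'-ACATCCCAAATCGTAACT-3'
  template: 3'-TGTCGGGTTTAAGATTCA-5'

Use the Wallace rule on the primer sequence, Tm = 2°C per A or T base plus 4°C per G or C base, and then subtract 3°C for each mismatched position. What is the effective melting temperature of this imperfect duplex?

Primer base counts: A=7, T=4, G=1, C=6 → A+T=11, G+C=7
Perfect-match Tm = 2(11) + 4(7) = 22 + 28 = 50°C
Mismatches (positions where the bases are not complementary): 4 (at positions 4, 12, 13, 17)
Effective Tm = 50 − 4×3 = 50 − 12 = 38°C

38°C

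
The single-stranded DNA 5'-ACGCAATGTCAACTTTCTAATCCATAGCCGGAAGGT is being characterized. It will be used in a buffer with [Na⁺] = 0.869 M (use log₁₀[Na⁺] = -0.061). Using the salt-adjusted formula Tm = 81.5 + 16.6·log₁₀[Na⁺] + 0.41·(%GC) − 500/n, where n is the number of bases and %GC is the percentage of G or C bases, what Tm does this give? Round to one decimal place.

84.8°C

Length n = 36. Scanning the sequence gives A=11, T=9, G=7, C=9.
G+C = 16, so %GC = 16/36 × 100 = 44.444%
Salt term: 16.6 × (-0.061) = -1.013
GC term: 0.41 × 44.444 = 18.222; length term: −500/36 = −13.889
Tm = 81.5 + (-1.013) + 18.222 − 13.889 = 84.82 → 84.8°C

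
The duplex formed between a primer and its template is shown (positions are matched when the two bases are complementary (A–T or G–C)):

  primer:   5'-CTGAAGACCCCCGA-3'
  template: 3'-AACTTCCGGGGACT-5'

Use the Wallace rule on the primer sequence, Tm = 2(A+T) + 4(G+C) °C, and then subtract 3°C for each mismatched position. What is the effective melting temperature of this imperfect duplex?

Primer base counts: A=4, T=1, G=3, C=6 → A+T=5, G+C=9
Perfect-match Tm = 2(5) + 4(9) = 10 + 36 = 46°C
Mismatches (positions where the bases are not complementary): 3 (at positions 1, 7, 12)
Effective Tm = 46 − 3×3 = 46 − 9 = 37°C

37°C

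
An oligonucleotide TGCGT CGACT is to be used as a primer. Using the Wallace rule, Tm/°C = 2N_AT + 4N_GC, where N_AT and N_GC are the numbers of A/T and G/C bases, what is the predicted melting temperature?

A=1, G=3, C=3, T=3
AT pairs contribute 4, GC pairs contribute 6.
Tm = 4·6 + 2·4 = 24 + 8 = 32°C

32°C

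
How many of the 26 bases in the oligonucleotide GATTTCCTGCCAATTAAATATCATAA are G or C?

7

Base counts: T=9, A=10, C=5, G=2
G+C = 2 + 5 = 7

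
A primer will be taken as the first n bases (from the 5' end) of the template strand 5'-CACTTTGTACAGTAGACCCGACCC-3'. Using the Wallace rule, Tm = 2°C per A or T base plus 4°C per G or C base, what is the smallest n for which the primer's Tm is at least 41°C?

n = 15

First 14 bases: CACTTTGTACAGTA → Tm = 38°C (< 41°C)
First 15 bases: CACTTTGTACAGTAG → Tm = 42°C (≥ 41°C)
Each additional base adds 2°C (A/T) or 4°C (G/C), so Tm is non-decreasing in n; n = 15 is the first length to reach 41°C.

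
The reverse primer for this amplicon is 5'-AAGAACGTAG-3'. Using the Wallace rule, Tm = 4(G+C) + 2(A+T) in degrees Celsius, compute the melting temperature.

Counting bases: C=1, A=5, T=1, G=3
A+T = 6, G+C = 4
Tm = 2×6 + 4×4 = 28°C

28°C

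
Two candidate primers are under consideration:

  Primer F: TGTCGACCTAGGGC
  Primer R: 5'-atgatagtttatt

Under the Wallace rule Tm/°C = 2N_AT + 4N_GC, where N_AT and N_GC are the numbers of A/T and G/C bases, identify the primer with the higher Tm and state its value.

Primer F: A+T=5, G+C=9 → Tm = 2(5)+4(9) = 46°C
Primer R: A+T=11, G+C=2 → Tm = 2(11)+4(2) = 30°C
46°C vs 30°C → primer F is higher.

Primer F, 46°C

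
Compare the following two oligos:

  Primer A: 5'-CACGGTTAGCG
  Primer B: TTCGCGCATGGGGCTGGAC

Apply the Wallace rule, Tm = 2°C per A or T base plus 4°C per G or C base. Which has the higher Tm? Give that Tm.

Primer B, 64°C

Primer A: A+T=4, G+C=7 → Tm = 2(4)+4(7) = 36°C
Primer B: A+T=6, G+C=13 → Tm = 2(6)+4(13) = 64°C
36°C vs 64°C → primer B is higher.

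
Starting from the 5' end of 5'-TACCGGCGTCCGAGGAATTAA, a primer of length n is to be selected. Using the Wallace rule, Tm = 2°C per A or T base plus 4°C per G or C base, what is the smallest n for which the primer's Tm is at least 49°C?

First 14 bases: TACCGGCGTCCGAG → Tm = 48°C (< 49°C)
First 15 bases: TACCGGCGTCCGAGG → Tm = 52°C (≥ 49°C)
Each additional base adds 2°C (A/T) or 4°C (G/C), so Tm is non-decreasing in n; n = 15 is the first length to reach 49°C.

n = 15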